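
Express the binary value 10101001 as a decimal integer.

Sum of powers of 2 for each 1-bit:
2^0 + 2^3 + 2^5 + 2^7
= 1 + 8 + 32 + 128
= 169



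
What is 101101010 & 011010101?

AND: 1 only when both bits are 1
  101101010
& 011010101
-----------
  001000000
Decimal: 362 & 213 = 64



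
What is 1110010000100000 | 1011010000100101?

OR: 1 when either bit is 1
  1110010000100000
| 1011010000100101
------------------
  1111010000100101
Decimal: 58400 | 46117 = 62501



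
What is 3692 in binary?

Using repeated division by 2:
3692 ÷ 2 = 1846 remainder 0
1846 ÷ 2 = 923 remainder 0
923 ÷ 2 = 461 remainder 1
461 ÷ 2 = 230 remainder 1
230 ÷ 2 = 115 remainder 0
115 ÷ 2 = 57 remainder 1
57 ÷ 2 = 28 remainder 1
28 ÷ 2 = 14 remainder 0
14 ÷ 2 = 7 remainder 0
7 ÷ 2 = 3 remainder 1
3 ÷ 2 = 1 remainder 1
1 ÷ 2 = 0 remainder 1
Reading remainders bottom to top: 111001101100



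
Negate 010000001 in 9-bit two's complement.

Original: 010000001
Step 1 - Invert all bits: 101111110
Step 2 - Add 1: 101111111
Verification: 010000001 + 101111111 = 1000000000; discarding the end carry (carry out of the top bit) leaves the 9-bit value 000000000, as required for x + (-x)



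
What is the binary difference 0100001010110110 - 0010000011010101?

Method 1 - Direct subtraction (column by column from the right: bit − bit − borrow-in; if negative, add 2 and borrow 1 from the next column):
borrow: 0100001110000010
        0100001010110110
-       0010000011010101
------------------------
        0010000111100001

Method 2 - Add two's complement:
Two's complement of 0010000011010101: invert → 1101111100101010, add 1 → 1101111100101011
  0100001010110110
+ 1101111100101011
------------------
 10010000111100001  (end carry out of the top bit = 1)
Discarding the end carry: 0010000111100001
Decimal check:
  0100001010110110 = 16384 + 512 + 128 + 32 + 16 + 4 + 2 = 17078
  0010000011010101 = 8192 + 128 + 64 + 16 + 4 + 1 = 8405
  17078 - 8405 = 8673, and 0010000111100001 = 8192 + 256 + 128 + 64 + 32 + 1 = 8673 ✓



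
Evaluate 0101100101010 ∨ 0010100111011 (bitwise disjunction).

OR: 1 when either bit is 1
  0101100101010
| 0010100111011
---------------
  0111100111011
Decimal: 2858 | 1339 = 3899



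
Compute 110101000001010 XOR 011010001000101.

XOR: 1 when bits differ
  110101000001010
^ 011010001000101
-----------------
  101111001001111
Decimal: 27146 ^ 13381 = 24143



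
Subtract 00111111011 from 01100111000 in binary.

Method 1 - Direct subtraction (column by column from the right: bit − bit − borrow-in; if negative, add 2 and borrow 1 from the next column):
borrow: 01111111110
        01100111000
-       00111111011
-------------------
        00100111101

Method 2 - Add two's complement:
Two's complement of 00111111011: invert → 11000000100, add 1 → 11000000101
  01100111000
+ 11000000101
-------------
 100100111101  (end carry out of the top bit = 1)
Discarding the end carry: 00100111101
Decimal check:
  01100111000 = 512 + 256 + 32 + 16 + 8 = 824
  00111111011 = 256 + 128 + 64 + 32 + 16 + 8 + 2 + 1 = 507
  824 - 507 = 317, and 00100111101 = 256 + 32 + 16 + 8 + 4 + 1 = 317 ✓



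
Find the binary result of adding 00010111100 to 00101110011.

Add column by column from the right: bit + bit + carry-in; write the sum mod 2, carry 1 when the sum is 2 or 3.
carry:  01111100000
        00010111100
+       00101110011
-------------------
       001000101111
(the carry out of the leftmost column, 0, becomes the leading bit)
Decimal check:
  00010111100 = 128 + 32 + 16 + 8 + 4 = 188
  00101110011 = 256 + 64 + 32 + 16 + 2 + 1 = 371
  188 + 371 = 559, and 001000101111 = 512 + 32 + 8 + 4 + 2 + 1 = 559 ✓



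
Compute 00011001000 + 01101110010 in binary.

Add column by column from the right: bit + bit + carry-in; write the sum mod 2, carry 1 when the sum is 2 or 3.
carry:  11110000000
        00011001000
+       01101110010
-------------------
       010000111010
(the carry out of the leftmost column, 0, becomes the leading bit)
Decimal check:
  00011001000 = 128 + 64 + 8 = 200
  01101110010 = 512 + 256 + 64 + 32 + 16 + 2 = 882
  200 + 882 = 1082, and 010000111010 = 1024 + 32 + 16 + 8 + 2 = 1082 ✓



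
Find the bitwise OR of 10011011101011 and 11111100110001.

OR: 1 when either bit is 1
  10011011101011
| 11111100110001
----------------
  11111111111011
Decimal: 9963 | 16177 = 16379



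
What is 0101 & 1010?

AND: 1 only when both bits are 1
  0101
& 1010
------
  0000
Decimal: 5 & 10 = 0



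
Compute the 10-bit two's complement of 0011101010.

Original: 0011101010
Step 1 - Invert all bits: 1100010101
Step 2 - Add 1: 1100010110
Verification: 0011101010 + 1100010110 = 10000000000; discarding the end carry (carry out of the top bit) leaves the 10-bit value 0000000000, as required for x + (-x)



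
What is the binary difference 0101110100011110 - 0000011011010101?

Method 1 - Direct subtraction (column by column from the right: bit − bit − borrow-in; if negative, add 2 and borrow 1 from the next column):
borrow: 0000110110000010
        0101110100011110
-       0000011011010101
------------------------
        0101011001001001

Method 2 - Add two's complement:
Two's complement of 0000011011010101: invert → 1111100100101010, add 1 → 1111100100101011
  0101110100011110
+ 1111100100101011
------------------
 10101011001001001  (end carry out of the top bit = 1)
Discarding the end carry: 0101011001001001
Decimal check:
  0101110100011110 = 16384 + 4096 + 2048 + 1024 + 256 + 16 + 8 + 4 + 2 = 23838
  0000011011010101 = 1024 + 512 + 128 + 64 + 16 + 4 + 1 = 1749
  23838 - 1749 = 22089, and 0101011001001001 = 16384 + 4096 + 1024 + 512 + 64 + 8 + 1 = 22089 ✓



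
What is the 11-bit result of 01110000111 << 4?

Original: 01110000111 (decimal 903)
Shift left by 4 positions
Append 4 zeros on the right and drop the 4 high bits that overflow the 11-bit width
Result: 00001110000 (decimal 112)
Equivalent: 903 << 4 = 903 × 2^4 = 14448, truncated to 11 bits = 112



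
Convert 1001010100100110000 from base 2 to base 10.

Sum of powers of 2 for each 1-bit:
2^4 + 2^5 + 2^8 + 2^11 + 2^13 + 2^15 + 2^18
= 16 + 32 + 256 + 2048 + 8192 + 32768 + 262144
= 305456



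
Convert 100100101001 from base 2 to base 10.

Sum of powers of 2 for each 1-bit:
2^0 + 2^3 + 2^5 + 2^8 + 2^11
= 1 + 8 + 32 + 256 + 2048
= 2345



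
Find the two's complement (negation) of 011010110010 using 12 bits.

Original: 011010110010
Step 1 - Invert all bits: 100101001101
Step 2 - Add 1: 100101001110
Verification: 011010110010 + 100101001110 = 1000000000000; discarding the end carry (carry out of the top bit) leaves the 12-bit value 000000000000, as required for x + (-x)



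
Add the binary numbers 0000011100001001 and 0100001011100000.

Add column by column from the right: bit + bit + carry-in; write the sum mod 2, carry 1 when the sum is 2 or 3.
carry:  0000110000000000
        0000011100001001
+       0100001011100000
------------------------
       00100100111101001
(the carry out of the leftmost column, 0, becomes the leading bit)
Decimal check:
  0000011100001001 = 1024 + 512 + 256 + 8 + 1 = 1801
  0100001011100000 = 16384 + 512 + 128 + 64 + 32 = 17120
  1801 + 17120 = 18921, and 00100100111101001 = 16384 + 2048 + 256 + 128 + 64 + 32 + 8 + 1 = 18921 ✓



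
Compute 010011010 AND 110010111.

AND: 1 only when both bits are 1
  010011010
& 110010111
-----------
  010010010
Decimal: 154 & 407 = 146



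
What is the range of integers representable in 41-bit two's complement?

For 41-bit two's complement:
Minimum: -2^40 = -1099511627776
Maximum: 2^40 - 1 = 1099511627775



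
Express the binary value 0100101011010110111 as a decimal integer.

Sum of powers of 2 for each 1-bit:
2^0 + 2^1 + 2^2 + 2^4 + 2^5 + 2^7 + 2^9 + 2^10 + 2^12 + 2^14 + 2^17
= 1 + 2 + 4 + 16 + 32 + 128 + 512 + 1024 + 4096 + 16384 + 131072
= 153271



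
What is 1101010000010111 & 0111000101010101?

AND: 1 only when both bits are 1
  1101010000010111
& 0111000101010101
------------------
  0101000000010101
Decimal: 54295 & 29013 = 20501



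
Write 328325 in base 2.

Using repeated division by 2:
328325 ÷ 2 = 164162 remainder 1
164162 ÷ 2 = 82081 remainder 0
82081 ÷ 2 = 41040 remainder 1
41040 ÷ 2 = 20520 remainder 0
20520 ÷ 2 = 10260 remainder 0
10260 ÷ 2 = 5130 remainder 0
5130 ÷ 2 = 2565 remainder 0
2565 ÷ 2 = 1282 remainder 1
1282 ÷ 2 = 641 remainder 0
641 ÷ 2 = 320 remainder 1
320 ÷ 2 = 160 remainder 0
160 ÷ 2 = 80 remainder 0
80 ÷ 2 = 40 remainder 0
40 ÷ 2 = 20 remainder 0
20 ÷ 2 = 10 remainder 0
10 ÷ 2 = 5 remainder 0
5 ÷ 2 = 2 remainder 1
2 ÷ 2 = 1 remainder 0
1 ÷ 2 = 0 remainder 1
Reading remainders bottom to top: 1010000001010000101



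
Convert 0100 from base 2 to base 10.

Sum of powers of 2 for each 1-bit:
2^2
= 4
= 4



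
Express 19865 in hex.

Using repeated division by 16 (digits 10–15 are A–F):
19865 ÷ 16 = 1241 remainder 9
1241 ÷ 16 = 77 remainder 9
77 ÷ 16 = 4 remainder 13 (D)
4 ÷ 16 = 0 remainder 4
Reading remainders bottom to top: 4D99



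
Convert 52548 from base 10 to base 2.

Using repeated division by 2:
52548 ÷ 2 = 26274 remainder 0
26274 ÷ 2 = 13137 remainder 0
13137 ÷ 2 = 6568 remainder 1
6568 ÷ 2 = 3284 remainder 0
3284 ÷ 2 = 1642 remainder 0
1642 ÷ 2 = 821 remainder 0
821 ÷ 2 = 410 remainder 1
410 ÷ 2 = 205 remainder 0
205 ÷ 2 = 102 remainder 1
102 ÷ 2 = 51 remainder 0
51 ÷ 2 = 25 remainder 1
25 ÷ 2 = 12 remainder 1
12 ÷ 2 = 6 remainder 0
6 ÷ 2 = 3 remainder 0
3 ÷ 2 = 1 remainder 1
1 ÷ 2 = 0 remainder 1
Reading remainders bottom to top: 1100110101000100



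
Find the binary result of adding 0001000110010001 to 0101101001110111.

Add column by column from the right: bit + bit + carry-in; write the sum mod 2, carry 1 when the sum is 2 or 3.
carry:  0010011111101110
        0001000110010001
+       0101101001110111
------------------------
       00110110000001000
(the carry out of the leftmost column, 0, becomes the leading bit)
Decimal check:
  0001000110010001 = 4096 + 256 + 128 + 16 + 1 = 4497
  0101101001110111 = 16384 + 4096 + 2048 + 512 + 64 + 32 + 16 + 4 + 2 + 1 = 23159
  4497 + 23159 = 27656, and 00110110000001000 = 16384 + 8192 + 2048 + 1024 + 8 = 27656 ✓



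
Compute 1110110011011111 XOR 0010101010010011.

XOR: 1 when bits differ
  1110110011011111
^ 0010101010010011
------------------
  1100011001001100
Decimal: 60639 ^ 10899 = 50764



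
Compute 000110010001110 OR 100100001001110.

OR: 1 when either bit is 1
  000110010001110
| 100100001001110
-----------------
  100110011001110
Decimal: 3214 | 18510 = 19662



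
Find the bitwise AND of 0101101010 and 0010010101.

AND: 1 only when both bits are 1
  0101101010
& 0010010101
------------
  0000000000
Decimal: 362 & 149 = 0



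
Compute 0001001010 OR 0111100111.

OR: 1 when either bit is 1
  0001001010
| 0111100111
------------
  0111101111
Decimal: 74 | 487 = 495



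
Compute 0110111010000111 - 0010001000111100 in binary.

Method 1 - Direct subtraction (column by column from the right: bit − bit − borrow-in; if negative, add 2 and borrow 1 from the next column):
borrow: 0000000011110000
        0110111010000111
-       0010001000111100
------------------------
        0100110001001011

Method 2 - Add two's complement:
Two's complement of 0010001000111100: invert → 1101110111000011, add 1 → 1101110111000100
  0110111010000111
+ 1101110111000100
------------------
 10100110001001011  (end carry out of the top bit = 1)
Discarding the end carry: 0100110001001011
Decimal check:
  0110111010000111 = 16384 + 8192 + 2048 + 1024 + 512 + 128 + 4 + 2 + 1 = 28295
  0010001000111100 = 8192 + 512 + 32 + 16 + 8 + 4 = 8764
  28295 - 8764 = 19531, and 0100110001001011 = 16384 + 2048 + 1024 + 64 + 8 + 2 + 1 = 19531 ✓



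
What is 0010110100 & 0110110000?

AND: 1 only when both bits are 1
  0010110100
& 0110110000
------------
  0010110000
Decimal: 180 & 432 = 176



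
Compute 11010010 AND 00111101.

AND: 1 only when both bits are 1
  11010010
& 00111101
----------
  00010000
Decimal: 210 & 61 = 16



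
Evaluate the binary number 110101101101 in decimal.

Sum of powers of 2 for each 1-bit:
2^0 + 2^2 + 2^3 + 2^5 + 2^6 + 2^8 + 2^10 + 2^11
= 1 + 4 + 8 + 32 + 64 + 256 + 1024 + 2048
= 3437



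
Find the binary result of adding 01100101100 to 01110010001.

Add column by column from the right: bit + bit + carry-in; write the sum mod 2, carry 1 when the sum is 2 or 3.
carry:  11000000000
        01100101100
+       01110010001
-------------------
       011010111101
(the carry out of the leftmost column, 0, becomes the leading bit)
Decimal check:
  01100101100 = 512 + 256 + 32 + 8 + 4 = 812
  01110010001 = 512 + 256 + 128 + 16 + 1 = 913
  812 + 913 = 1725, and 011010111101 = 1024 + 512 + 128 + 32 + 16 + 8 + 4 + 1 = 1725 ✓



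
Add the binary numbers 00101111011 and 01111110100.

Add column by column from the right: bit + bit + carry-in; write the sum mod 2, carry 1 when the sum is 2 or 3.
carry:  11111100000
        00101111011
+       01111110100
-------------------
       010101101111
(the carry out of the leftmost column, 0, becomes the leading bit)
Decimal check:
  00101111011 = 256 + 64 + 32 + 16 + 8 + 2 + 1 = 379
  01111110100 = 512 + 256 + 128 + 64 + 32 + 16 + 4 = 1012
  379 + 1012 = 1391, and 010101101111 = 1024 + 256 + 64 + 32 + 8 + 4 + 2 + 1 = 1391 ✓



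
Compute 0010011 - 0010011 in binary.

Method 1 - Direct subtraction (column by column from the right: bit − bit − borrow-in; if negative, add 2 and borrow 1 from the next column):
borrow: 0000000
        0010011
-       0010011
---------------
        0000000

Method 2 - Add two's complement:
Two's complement of 0010011: invert → 1101100, add 1 → 1101101
  0010011
+ 1101101
---------
 10000000  (end carry out of the top bit = 1)
Discarding the end carry: 0000000
Decimal check:
  0010011 = 16 + 2 + 1 = 19
  0010011 = 16 + 2 + 1 = 19
  19 - 19 = 0, and 0000000 = 0 ✓



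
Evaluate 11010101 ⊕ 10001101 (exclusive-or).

XOR: 1 when bits differ
  11010101
^ 10001101
----------
  01011000
Decimal: 213 ^ 141 = 88



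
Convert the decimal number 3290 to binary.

Using repeated division by 2:
3290 ÷ 2 = 1645 remainder 0
1645 ÷ 2 = 822 remainder 1
822 ÷ 2 = 411 remainder 0
411 ÷ 2 = 205 remainder 1
205 ÷ 2 = 102 remainder 1
102 ÷ 2 = 51 remainder 0
51 ÷ 2 = 25 remainder 1
25 ÷ 2 = 12 remainder 1
12 ÷ 2 = 6 remainder 0
6 ÷ 2 = 3 remainder 0
3 ÷ 2 = 1 remainder 1
1 ÷ 2 = 0 remainder 1
Reading remainders bottom to top: 110011011010



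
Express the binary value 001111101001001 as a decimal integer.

Sum of powers of 2 for each 1-bit:
2^0 + 2^3 + 2^6 + 2^8 + 2^9 + 2^10 + 2^11 + 2^12
= 1 + 8 + 64 + 256 + 512 + 1024 + 2048 + 4096
= 8009



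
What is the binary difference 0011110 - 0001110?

Method 1 - Direct subtraction (column by column from the right: bit − bit − borrow-in; if negative, add 2 and borrow 1 from the next column):
borrow: 0000000
        0011110
-       0001110
---------------
        0010000

Method 2 - Add two's complement:
Two's complement of 0001110: invert → 1110001, add 1 → 1110010
  0011110
+ 1110010
---------
 10010000  (end carry out of the top bit = 1)
Discarding the end carry: 0010000
Decimal check:
  0011110 = 16 + 8 + 4 + 2 = 30
  0001110 = 8 + 4 + 2 = 14
  30 - 14 = 16, and 0010000 = 16 ✓



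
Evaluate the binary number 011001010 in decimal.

Sum of powers of 2 for each 1-bit:
2^1 + 2^3 + 2^6 + 2^7
= 2 + 8 + 64 + 128
= 202



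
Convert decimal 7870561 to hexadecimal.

Using repeated division by 16 (digits 10–15 are A–F):
7870561 ÷ 16 = 491910 remainder 1
491910 ÷ 16 = 30744 remainder 6
30744 ÷ 16 = 1921 remainder 8
1921 ÷ 16 = 120 remainder 1
120 ÷ 16 = 7 remainder 8
7 ÷ 16 = 0 remainder 7
Reading remainders bottom to top: 781861



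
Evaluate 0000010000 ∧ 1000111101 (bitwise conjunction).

AND: 1 only when both bits are 1
  0000010000
& 1000111101
------------
  0000010000
Decimal: 16 & 573 = 16



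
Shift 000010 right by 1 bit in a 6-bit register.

Original: 000010 (decimal 2)
Shift right by 1 position
Drop the 1 low bit; fill with zero on the left
Result: 000001 (decimal 1)
Equivalent: 2 >> 1 = 2 ÷ 2^1 = 1



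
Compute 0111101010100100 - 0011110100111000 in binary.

Method 1 - Direct subtraction (column by column from the right: bit − bit − borrow-in; if negative, add 2 and borrow 1 from the next column):
borrow: 0111101011110000
        0111101010100100
-       0011110100111000
------------------------
        0011110101101100

Method 2 - Add two's complement:
Two's complement of 0011110100111000: invert → 1100001011000111, add 1 → 1100001011001000
  0111101010100100
+ 1100001011001000
------------------
 10011110101101100  (end carry out of the top bit = 1)
Discarding the end carry: 0011110101101100
Decimal check:
  0111101010100100 = 16384 + 8192 + 4096 + 2048 + 512 + 128 + 32 + 4 = 31396
  0011110100111000 = 8192 + 4096 + 2048 + 1024 + 256 + 32 + 16 + 8 = 15672
  31396 - 15672 = 15724, and 0011110101101100 = 8192 + 4096 + 2048 + 1024 + 256 + 64 + 32 + 8 + 4 = 15724 ✓



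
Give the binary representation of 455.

Using repeated division by 2:
455 ÷ 2 = 227 remainder 1
227 ÷ 2 = 113 remainder 1
113 ÷ 2 = 56 remainder 1
56 ÷ 2 = 28 remainder 0
28 ÷ 2 = 14 remainder 0
14 ÷ 2 = 7 remainder 0
7 ÷ 2 = 3 remainder 1
3 ÷ 2 = 1 remainder 1
1 ÷ 2 = 0 remainder 1
Reading remainders bottom to top: 111000111



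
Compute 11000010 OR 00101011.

OR: 1 when either bit is 1
  11000010
| 00101011
----------
  11101011
Decimal: 194 | 43 = 235



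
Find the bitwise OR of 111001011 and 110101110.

OR: 1 when either bit is 1
  111001011
| 110101110
-----------
  111101111
Decimal: 459 | 430 = 495



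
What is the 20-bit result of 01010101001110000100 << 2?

Original: 01010101001110000100 (decimal 349060)
Shift left by 2 positions
Append 2 zeros on the right and drop the 2 high bits that overflow the 20-bit width
Result: 01010100111000010000 (decimal 347664)
Equivalent: 349060 << 2 = 349060 × 2^2 = 1396240, truncated to 20 bits = 347664



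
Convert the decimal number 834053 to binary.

Using repeated division by 2:
834053 ÷ 2 = 417026 remainder 1
417026 ÷ 2 = 208513 remainder 0
208513 ÷ 2 = 104256 remainder 1
104256 ÷ 2 = 52128 remainder 0
52128 ÷ 2 = 26064 remainder 0
26064 ÷ 2 = 13032 remainder 0
13032 ÷ 2 = 6516 remainder 0
6516 ÷ 2 = 3258 remainder 0
3258 ÷ 2 = 1629 remainder 0
1629 ÷ 2 = 814 remainder 1
814 ÷ 2 = 407 remainder 0
407 ÷ 2 = 203 remainder 1
203 ÷ 2 = 101 remainder 1
101 ÷ 2 = 50 remainder 1
50 ÷ 2 = 25 remainder 0
25 ÷ 2 = 12 remainder 1
12 ÷ 2 = 6 remainder 0
6 ÷ 2 = 3 remainder 0
3 ÷ 2 = 1 remainder 1
1 ÷ 2 = 0 remainder 1
Reading remainders bottom to top: 11001011101000000101



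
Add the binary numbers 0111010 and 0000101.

Add column by column from the right: bit + bit + carry-in; write the sum mod 2, carry 1 when the sum is 2 or 3.
carry:  0000000
        0111010
+       0000101
---------------
       00111111
(the carry out of the leftmost column, 0, becomes the leading bit)
Decimal check:
  0111010 = 32 + 16 + 8 + 2 = 58
  0000101 = 4 + 1 = 5
  58 + 5 = 63, and 00111111 = 32 + 16 + 8 + 4 + 2 + 1 = 63 ✓



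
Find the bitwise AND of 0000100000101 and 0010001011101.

AND: 1 only when both bits are 1
  0000100000101
& 0010001011101
---------------
  0000000000101
Decimal: 261 & 1117 = 5



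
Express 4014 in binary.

Using repeated division by 2:
4014 ÷ 2 = 2007 remainder 0
2007 ÷ 2 = 1003 remainder 1
1003 ÷ 2 = 501 remainder 1
501 ÷ 2 = 250 remainder 1
250 ÷ 2 = 125 remainder 0
125 ÷ 2 = 62 remainder 1
62 ÷ 2 = 31 remainder 0
31 ÷ 2 = 15 remainder 1
15 ÷ 2 = 7 remainder 1
7 ÷ 2 = 3 remainder 1
3 ÷ 2 = 1 remainder 1
1 ÷ 2 = 0 remainder 1
Reading remainders bottom to top: 111110101110



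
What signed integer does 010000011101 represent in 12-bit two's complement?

Binary: 010000011101
Sign bit: 0 (non-negative)
Read directly as an unsigned value:
010000011101 = 1024 + 16 + 8 + 4 + 1 = 1053
Value: 1053



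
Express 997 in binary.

Using repeated division by 2:
997 ÷ 2 = 498 remainder 1
498 ÷ 2 = 249 remainder 0
249 ÷ 2 = 124 remainder 1
124 ÷ 2 = 62 remainder 0
62 ÷ 2 = 31 remainder 0
31 ÷ 2 = 15 remainder 1
15 ÷ 2 = 7 remainder 1
7 ÷ 2 = 3 remainder 1
3 ÷ 2 = 1 remainder 1
1 ÷ 2 = 0 remainder 1
Reading remainders bottom to top: 1111100101



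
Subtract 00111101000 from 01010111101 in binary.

Method 1 - Direct subtraction (column by column from the right: bit − bit − borrow-in; if negative, add 2 and borrow 1 from the next column):
borrow: 01110000000
        01010111101
-       00111101000
-------------------
        00011010101

Method 2 - Add two's complement:
Two's complement of 00111101000: invert → 11000010111, add 1 → 11000011000
  01010111101
+ 11000011000
-------------
 100011010101  (end carry out of the top bit = 1)
Discarding the end carry: 00011010101
Decimal check:
  01010111101 = 512 + 128 + 32 + 16 + 8 + 4 + 1 = 701
  00111101000 = 256 + 128 + 64 + 32 + 8 = 488
  701 - 488 = 213, and 00011010101 = 128 + 64 + 16 + 4 + 1 = 213 ✓



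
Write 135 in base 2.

Using repeated division by 2:
135 ÷ 2 = 67 remainder 1
67 ÷ 2 = 33 remainder 1
33 ÷ 2 = 16 remainder 1
16 ÷ 2 = 8 remainder 0
8 ÷ 2 = 4 remainder 0
4 ÷ 2 = 2 remainder 0
2 ÷ 2 = 1 remainder 0
1 ÷ 2 = 0 remainder 1
Reading remainders bottom to top: 10000111



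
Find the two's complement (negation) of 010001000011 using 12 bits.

Original: 010001000011
Step 1 - Invert all bits: 101110111100
Step 2 - Add 1: 101110111101
Verification: 010001000011 + 101110111101 = 1000000000000; discarding the end carry (carry out of the top bit) leaves the 12-bit value 000000000000, as required for x + (-x)



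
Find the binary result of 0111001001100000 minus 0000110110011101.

Method 1 - Direct subtraction (column by column from the right: bit − bit − borrow-in; if negative, add 2 and borrow 1 from the next column):
borrow: 0001101100111110
        0111001001100000
-       0000110110011101
------------------------
        0110010011000011

Method 2 - Add two's complement:
Two's complement of 0000110110011101: invert → 1111001001100010, add 1 → 1111001001100011
  0111001001100000
+ 1111001001100011
------------------
 10110010011000011  (end carry out of the top bit = 1)
Discarding the end carry: 0110010011000011
Decimal check:
  0111001001100000 = 16384 + 8192 + 4096 + 512 + 64 + 32 = 29280
  0000110110011101 = 2048 + 1024 + 256 + 128 + 16 + 8 + 4 + 1 = 3485
  29280 - 3485 = 25795, and 0110010011000011 = 16384 + 8192 + 1024 + 128 + 64 + 2 + 1 = 25795 ✓



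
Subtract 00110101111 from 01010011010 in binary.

Method 1 - Direct subtraction (column by column from the right: bit − bit − borrow-in; if negative, add 2 and borrow 1 from the next column):
borrow: 01111011110
        01010011010
-       00110101111
-------------------
        00011101011

Method 2 - Add two's complement:
Two's complement of 00110101111: invert → 11001010000, add 1 → 11001010001
  01010011010
+ 11001010001
-------------
 100011101011  (end carry out of the top bit = 1)
Discarding the end carry: 00011101011
Decimal check:
  01010011010 = 512 + 128 + 16 + 8 + 2 = 666
  00110101111 = 256 + 128 + 32 + 8 + 4 + 2 + 1 = 431
  666 - 431 = 235, and 00011101011 = 128 + 64 + 32 + 8 + 2 + 1 = 235 ✓



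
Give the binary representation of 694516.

Using repeated division by 2:
694516 ÷ 2 = 347258 remainder 0
347258 ÷ 2 = 173629 remainder 0
173629 ÷ 2 = 86814 remainder 1
86814 ÷ 2 = 43407 remainder 0
43407 ÷ 2 = 21703 remainder 1
21703 ÷ 2 = 10851 remainder 1
10851 ÷ 2 = 5425 remainder 1
5425 ÷ 2 = 2712 remainder 1
2712 ÷ 2 = 1356 remainder 0
1356 ÷ 2 = 678 remainder 0
678 ÷ 2 = 339 remainder 0
339 ÷ 2 = 169 remainder 1
169 ÷ 2 = 84 remainder 1
84 ÷ 2 = 42 remainder 0
42 ÷ 2 = 21 remainder 0
21 ÷ 2 = 10 remainder 1
10 ÷ 2 = 5 remainder 0
5 ÷ 2 = 2 remainder 1
2 ÷ 2 = 1 remainder 0
1 ÷ 2 = 0 remainder 1
Reading remainders bottom to top: 10101001100011110100



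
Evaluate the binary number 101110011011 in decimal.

Sum of powers of 2 for each 1-bit:
2^0 + 2^1 + 2^3 + 2^4 + 2^7 + 2^8 + 2^9 + 2^11
= 1 + 2 + 8 + 16 + 128 + 256 + 512 + 2048
= 2971



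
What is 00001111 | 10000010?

OR: 1 when either bit is 1
  00001111
| 10000010
----------
  10001111
Decimal: 15 | 130 = 143



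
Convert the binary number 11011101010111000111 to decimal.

Sum of powers of 2 for each 1-bit:
2^0 + 2^1 + 2^2 + 2^6 + 2^7 + 2^8 + 2^10 + 2^12 + 2^14 + 2^15 + 2^16 + 2^18 + 2^19
= 1 + 2 + 4 + 64 + 128 + 256 + 1024 + 4096 + 16384 + 32768 + 65536 + 262144 + 524288
= 906695



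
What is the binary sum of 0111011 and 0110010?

Add column by column from the right: bit + bit + carry-in; write the sum mod 2, carry 1 when the sum is 2 or 3.
carry:  1100100
        0111011
+       0110010
---------------
       01101101
(the carry out of the leftmost column, 0, becomes the leading bit)
Decimal check:
  0111011 = 32 + 16 + 8 + 2 + 1 = 59
  0110010 = 32 + 16 + 2 = 50
  59 + 50 = 109, and 01101101 = 64 + 32 + 8 + 4 + 1 = 109 ✓



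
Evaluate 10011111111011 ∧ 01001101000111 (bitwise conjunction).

AND: 1 only when both bits are 1
  10011111111011
& 01001101000111
----------------
  00001101000011
Decimal: 10235 & 4935 = 835



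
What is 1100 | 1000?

OR: 1 when either bit is 1
  1100
| 1000
------
  1100
Decimal: 12 | 8 = 12



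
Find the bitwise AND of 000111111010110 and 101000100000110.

AND: 1 only when both bits are 1
  000111111010110
& 101000100000110
-----------------
  000000100000110
Decimal: 4054 & 20742 = 262



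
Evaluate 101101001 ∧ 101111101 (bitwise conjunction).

AND: 1 only when both bits are 1
  101101001
& 101111101
-----------
  101101001
Decimal: 361 & 381 = 361



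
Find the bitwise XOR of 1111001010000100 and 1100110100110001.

XOR: 1 when bits differ
  1111001010000100
^ 1100110100110001
------------------
  0011111110110101
Decimal: 62084 ^ 52529 = 16309



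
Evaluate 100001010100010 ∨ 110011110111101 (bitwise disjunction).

OR: 1 when either bit is 1
  100001010100010
| 110011110111101
-----------------
  110011110111111
Decimal: 17058 | 26557 = 26559



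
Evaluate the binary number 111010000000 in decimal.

Sum of powers of 2 for each 1-bit:
2^7 + 2^9 + 2^10 + 2^11
= 128 + 512 + 1024 + 2048
= 3712



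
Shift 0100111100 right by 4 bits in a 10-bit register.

Original: 0100111100 (decimal 316)
Shift right by 4 positions
Drop the 4 low bits; fill with zeros on the left
Result: 0000010011 (decimal 19)
Equivalent: 316 >> 4 = 316 ÷ 2^4 = 19



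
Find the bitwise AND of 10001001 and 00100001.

AND: 1 only when both bits are 1
  10001001
& 00100001
----------
  00000001
Decimal: 137 & 33 = 1



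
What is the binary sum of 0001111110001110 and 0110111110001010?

Add column by column from the right: bit + bit + carry-in; write the sum mod 2, carry 1 when the sum is 2 or 3.
carry:  1111111100011100
        0001111110001110
+       0110111110001010
------------------------
       01000111100011000
(the carry out of the leftmost column, 0, becomes the leading bit)
Decimal check:
  0001111110001110 = 4096 + 2048 + 1024 + 512 + 256 + 128 + 8 + 4 + 2 = 8078
  0110111110001010 = 16384 + 8192 + 2048 + 1024 + 512 + 256 + 128 + 8 + 2 = 28554
  8078 + 28554 = 36632, and 01000111100011000 = 32768 + 2048 + 1024 + 512 + 256 + 16 + 8 = 36632 ✓



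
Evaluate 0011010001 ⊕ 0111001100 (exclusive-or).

XOR: 1 when bits differ
  0011010001
^ 0111001100
------------
  0100011101
Decimal: 209 ^ 460 = 285



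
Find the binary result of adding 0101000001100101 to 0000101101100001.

Add column by column from the right: bit + bit + carry-in; write the sum mod 2, carry 1 when the sum is 2 or 3.
carry:  0000000011000010
        0101000001100101
+       0000101101100001
------------------------
       00101101111000110
(the carry out of the leftmost column, 0, becomes the leading bit)
Decimal check:
  0101000001100101 = 16384 + 4096 + 64 + 32 + 4 + 1 = 20581
  0000101101100001 = 2048 + 512 + 256 + 64 + 32 + 1 = 2913
  20581 + 2913 = 23494, and 00101101111000110 = 16384 + 4096 + 2048 + 512 + 256 + 128 + 64 + 4 + 2 = 23494 ✓



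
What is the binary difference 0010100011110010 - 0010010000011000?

Method 1 - Direct subtraction (column by column from the right: bit − bit − borrow-in; if negative, add 2 and borrow 1 from the next column):
borrow: 0000100000110000
        0010100011110010
-       0010010000011000
------------------------
        0000010011011010

Method 2 - Add two's complement:
Two's complement of 0010010000011000: invert → 1101101111100111, add 1 → 1101101111101000
  0010100011110010
+ 1101101111101000
------------------
 10000010011011010  (end carry out of the top bit = 1)
Discarding the end carry: 0000010011011010
Decimal check:
  0010100011110010 = 8192 + 2048 + 128 + 64 + 32 + 16 + 2 = 10482
  0010010000011000 = 8192 + 1024 + 16 + 8 = 9240
  10482 - 9240 = 1242, and 0000010011011010 = 1024 + 128 + 64 + 16 + 8 + 2 = 1242 ✓



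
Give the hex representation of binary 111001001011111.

Group into 4-bit nibbles from right:
  0111 = 7
  0010 = 2
  0101 = 5
  1111 = F
Result: 725F



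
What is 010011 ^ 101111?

XOR: 1 when bits differ
  010011
^ 101111
--------
  111100
Decimal: 19 ^ 47 = 60



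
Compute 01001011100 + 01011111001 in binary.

Add column by column from the right: bit + bit + carry-in; write the sum mod 2, carry 1 when the sum is 2 or 3.
carry:  10111110000
        01001011100
+       01011111001
-------------------
       010101010101
(the carry out of the leftmost column, 0, becomes the leading bit)
Decimal check:
  01001011100 = 512 + 64 + 16 + 8 + 4 = 604
  01011111001 = 512 + 128 + 64 + 32 + 16 + 8 + 1 = 761
  604 + 761 = 1365, and 010101010101 = 1024 + 256 + 64 + 16 + 4 + 1 = 1365 ✓



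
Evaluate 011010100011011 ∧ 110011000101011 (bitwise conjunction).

AND: 1 only when both bits are 1
  011010100011011
& 110011000101011
-----------------
  010010000001011
Decimal: 13595 & 26155 = 9227



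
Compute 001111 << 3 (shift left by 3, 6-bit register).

Original: 001111 (decimal 15)
Shift left by 3 positions
Append 3 zeros on the right and drop the 3 high bits that overflow the 6-bit width
Result: 111000 (decimal 56)
Equivalent: 15 << 3 = 15 × 2^3 = 120, truncated to 6 bits = 56



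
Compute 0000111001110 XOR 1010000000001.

XOR: 1 when bits differ
  0000111001110
^ 1010000000001
---------------
  1010111001111
Decimal: 462 ^ 5121 = 5583



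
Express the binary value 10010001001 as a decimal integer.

Sum of powers of 2 for each 1-bit:
2^0 + 2^3 + 2^7 + 2^10
= 1 + 8 + 128 + 1024
= 1161



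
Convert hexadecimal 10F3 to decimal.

Expand by place value (powers of 16):
Digit values: F = 15
10F3 = 1 × 16^3 + 0 × 16^2 + 15 × 16^1 + 3 × 16^0
= 1 × 4096 + 0 × 256 + 15 × 16 + 3 × 1
= 4096 + 0 + 240 + 3
= 4339



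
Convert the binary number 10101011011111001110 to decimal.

Sum of powers of 2 for each 1-bit:
2^1 + 2^2 + 2^3 + 2^6 + 2^7 + 2^8 + 2^9 + 2^10 + 2^12 + 2^13 + 2^15 + 2^17 + 2^19
= 2 + 4 + 8 + 64 + 128 + 256 + 512 + 1024 + 4096 + 8192 + 32768 + 131072 + 524288
= 702414



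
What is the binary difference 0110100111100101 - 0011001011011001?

Method 1 - Direct subtraction (column by column from the right: bit − bit − borrow-in; if negative, add 2 and borrow 1 from the next column):
borrow: 0110110000110000
        0110100111100101
-       0011001011011001
------------------------
        0011011100001100

Method 2 - Add two's complement:
Two's complement of 0011001011011001: invert → 1100110100100110, add 1 → 1100110100100111
  0110100111100101
+ 1100110100100111
------------------
 10011011100001100  (end carry out of the top bit = 1)
Discarding the end carry: 0011011100001100
Decimal check:
  0110100111100101 = 16384 + 8192 + 2048 + 256 + 128 + 64 + 32 + 4 + 1 = 27109
  0011001011011001 = 8192 + 4096 + 512 + 128 + 64 + 16 + 8 + 1 = 13017
  27109 - 13017 = 14092, and 0011011100001100 = 8192 + 4096 + 1024 + 512 + 256 + 8 + 4 = 14092 ✓



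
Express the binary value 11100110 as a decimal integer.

Sum of powers of 2 for each 1-bit:
2^1 + 2^2 + 2^5 + 2^6 + 2^7
= 2 + 4 + 32 + 64 + 128
= 230



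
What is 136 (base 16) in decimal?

Expand by place value (powers of 16):
136 = 1 × 16^2 + 3 × 16^1 + 6 × 16^0
= 1 × 256 + 3 × 16 + 6 × 1
= 256 + 48 + 6
= 310



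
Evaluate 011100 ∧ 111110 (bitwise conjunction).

AND: 1 only when both bits are 1
  011100
& 111110
--------
  011100
Decimal: 28 & 62 = 28



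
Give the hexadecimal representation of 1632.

Using repeated division by 16 (digits 10–15 are A–F):
1632 ÷ 16 = 102 remainder 0
102 ÷ 16 = 6 remainder 6
6 ÷ 16 = 0 remainder 6
Reading remainders bottom to top: 660



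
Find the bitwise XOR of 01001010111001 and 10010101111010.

XOR: 1 when bits differ
  01001010111001
^ 10010101111010
----------------
  11011111000011
Decimal: 4793 ^ 9594 = 14275



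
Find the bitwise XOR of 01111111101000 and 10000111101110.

XOR: 1 when bits differ
  01111111101000
^ 10000111101110
----------------
  11111000000110
Decimal: 8168 ^ 8686 = 15878



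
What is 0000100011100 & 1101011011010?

AND: 1 only when both bits are 1
  0000100011100
& 1101011011010
---------------
  0000000011000
Decimal: 284 & 6874 = 24



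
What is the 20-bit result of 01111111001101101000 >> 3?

Original: 01111111001101101000 (decimal 521064)
Shift right by 3 positions
Drop the 3 low bits; fill with zeros on the left
Result: 00001111111001101101 (decimal 65133)
Equivalent: 521064 >> 3 = 521064 ÷ 2^3 = 65133



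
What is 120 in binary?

Using repeated division by 2:
120 ÷ 2 = 60 remainder 0
60 ÷ 2 = 30 remainder 0
30 ÷ 2 = 15 remainder 0
15 ÷ 2 = 7 remainder 1
7 ÷ 2 = 3 remainder 1
3 ÷ 2 = 1 remainder 1
1 ÷ 2 = 0 remainder 1
Reading remainders bottom to top: 1111000



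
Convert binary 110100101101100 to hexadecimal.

Group into 4-bit nibbles from right:
  0110 = 6
  1001 = 9
  0110 = 6
  1100 = C
Result: 696C



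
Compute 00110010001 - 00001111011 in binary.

Method 1 - Direct subtraction (column by column from the right: bit − bit − borrow-in; if negative, add 2 and borrow 1 from the next column):
borrow: 00011111100
        00110010001
-       00001111011
-------------------
        00100010110

Method 2 - Add two's complement:
Two's complement of 00001111011: invert → 11110000100, add 1 → 11110000101
  00110010001
+ 11110000101
-------------
 100100010110  (end carry out of the top bit = 1)
Discarding the end carry: 00100010110
Decimal check:
  00110010001 = 256 + 128 + 16 + 1 = 401
  00001111011 = 64 + 32 + 16 + 8 + 2 + 1 = 123
  401 - 123 = 278, and 00100010110 = 256 + 16 + 4 + 2 = 278 ✓



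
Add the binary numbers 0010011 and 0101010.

Add column by column from the right: bit + bit + carry-in; write the sum mod 2, carry 1 when the sum is 2 or 3.
carry:  0000100
        0010011
+       0101010
---------------
       00111101
(the carry out of the leftmost column, 0, becomes the leading bit)
Decimal check:
  0010011 = 16 + 2 + 1 = 19
  0101010 = 32 + 8 + 2 = 42
  19 + 42 = 61, and 00111101 = 32 + 16 + 8 + 4 + 1 = 61 ✓



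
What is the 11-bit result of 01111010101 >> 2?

Original: 01111010101 (decimal 981)
Shift right by 2 positions
Drop the 2 low bits; fill with zeros on the left
Result: 00011110101 (decimal 245)
Equivalent: 981 >> 2 = 981 ÷ 2^2 = 245



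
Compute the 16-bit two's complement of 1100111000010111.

Original (sign bit 1, negative): 1100111000010111
Step 1 - Invert all bits: 0011000111101000
Step 2 - Add 1: 0011000111101001
Verification: 1100111000010111 + 0011000111101001 = 10000000000000000; discarding the end carry (carry out of the top bit) leaves the 16-bit value 0000000000000000, as required for x + (-x)



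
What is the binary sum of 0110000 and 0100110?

Add column by column from the right: bit + bit + carry-in; write the sum mod 2, carry 1 when the sum is 2 or 3.
carry:  1000000
        0110000
+       0100110
---------------
       01010110
(the carry out of the leftmost column, 0, becomes the leading bit)
Decimal check:
  0110000 = 32 + 16 = 48
  0100110 = 32 + 4 + 2 = 38
  48 + 38 = 86, and 01010110 = 64 + 16 + 4 + 2 = 86 ✓



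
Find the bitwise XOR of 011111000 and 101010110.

XOR: 1 when bits differ
  011111000
^ 101010110
-----------
  110101110
Decimal: 248 ^ 342 = 430



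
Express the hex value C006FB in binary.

Convert each hex digit to 4 bits:
  C = 1100
  0 = 0000
  0 = 0000
  6 = 0110
  F = 1111
  B = 1011
Concatenate: 110000000000011011111011



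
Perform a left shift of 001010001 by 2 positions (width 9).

Original: 001010001 (decimal 81)
Shift left by 2 positions
Append 2 zeros on the right
Result: 101000100 (decimal 324)
Equivalent: 81 << 2 = 81 × 2^2 = 324



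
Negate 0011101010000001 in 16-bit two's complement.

Original: 0011101010000001
Step 1 - Invert all bits: 1100010101111110
Step 2 - Add 1: 1100010101111111
Verification: 0011101010000001 + 1100010101111111 = 10000000000000000; discarding the end carry (carry out of the top bit) leaves the 16-bit value 0000000000000000, as required for x + (-x)



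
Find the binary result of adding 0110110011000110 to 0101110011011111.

Add column by column from the right: bit + bit + carry-in; write the sum mod 2, carry 1 when the sum is 2 or 3.
carry:  1111100110111100
        0110110011000110
+       0101110011011111
------------------------
       01100100110100101
(the carry out of the leftmost column, 0, becomes the leading bit)
Decimal check:
  0110110011000110 = 16384 + 8192 + 2048 + 1024 + 128 + 64 + 4 + 2 = 27846
  0101110011011111 = 16384 + 4096 + 2048 + 1024 + 128 + 64 + 16 + 8 + 4 + 2 + 1 = 23775
  27846 + 23775 = 51621, and 01100100110100101 = 32768 + 16384 + 2048 + 256 + 128 + 32 + 4 + 1 = 51621 ✓



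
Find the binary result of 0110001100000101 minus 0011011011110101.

Method 1 - Direct subtraction (column by column from the right: bit − bit − borrow-in; if negative, add 2 and borrow 1 from the next column):
borrow: 0111100111100000
        0110001100000101
-       0011011011110101
------------------------
        0010110000010000

Method 2 - Add two's complement:
Two's complement of 0011011011110101: invert → 1100100100001010, add 1 → 1100100100001011
  0110001100000101
+ 1100100100001011
------------------
 10010110000010000  (end carry out of the top bit = 1)
Discarding the end carry: 0010110000010000
Decimal check:
  0110001100000101 = 16384 + 8192 + 512 + 256 + 4 + 1 = 25349
  0011011011110101 = 8192 + 4096 + 1024 + 512 + 128 + 64 + 32 + 16 + 4 + 1 = 14069
  25349 - 14069 = 11280, and 0010110000010000 = 8192 + 2048 + 1024 + 16 = 11280 ✓



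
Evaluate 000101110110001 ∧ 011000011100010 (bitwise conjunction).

AND: 1 only when both bits are 1
  000101110110001
& 011000011100010
-----------------
  000000010100000
Decimal: 2993 & 12514 = 160



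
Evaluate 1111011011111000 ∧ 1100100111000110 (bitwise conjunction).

AND: 1 only when both bits are 1
  1111011011111000
& 1100100111000110
------------------
  1100000011000000
Decimal: 63224 & 51654 = 49344



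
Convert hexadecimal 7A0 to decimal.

Expand by place value (powers of 16):
Digit values: A = 10
7A0 = 7 × 16^2 + 10 × 16^1 + 0 × 16^0
= 7 × 256 + 10 × 16 + 0 × 1
= 1792 + 160 + 0
= 1952



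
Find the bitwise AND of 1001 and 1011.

AND: 1 only when both bits are 1
  1001
& 1011
------
  1001
Decimal: 9 & 11 = 9



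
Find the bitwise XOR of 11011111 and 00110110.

XOR: 1 when bits differ
  11011111
^ 00110110
----------
  11101001
Decimal: 223 ^ 54 = 233



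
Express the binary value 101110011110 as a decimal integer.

Sum of powers of 2 for each 1-bit:
2^1 + 2^2 + 2^3 + 2^4 + 2^7 + 2^8 + 2^9 + 2^11
= 2 + 4 + 8 + 16 + 128 + 256 + 512 + 2048
= 2974

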